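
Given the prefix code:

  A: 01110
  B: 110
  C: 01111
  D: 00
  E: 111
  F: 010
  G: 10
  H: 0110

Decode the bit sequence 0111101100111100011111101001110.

Read left to right; each codeword is recognised as soon as it completes (prefix code):
  01111→C | 0110→H | 01111→C | 00→D | 01111→C | 110→B | 10→G | 01110→A
Decoded message: CHCDCBGA

CHCDCBGA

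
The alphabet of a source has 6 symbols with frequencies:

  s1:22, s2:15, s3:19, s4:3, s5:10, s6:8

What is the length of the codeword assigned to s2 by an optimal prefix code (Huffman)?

Huffman merges, smallest pair first:
merge s4(3) and s6(8): 11
merge s5(10) and 11: 21
merge s2(15) and s3(19): 34
merge 21 and s1(22): 43
merge 34 and 43: 77
s2's leaf is at depth 2, giving a 2-bit codeword.

2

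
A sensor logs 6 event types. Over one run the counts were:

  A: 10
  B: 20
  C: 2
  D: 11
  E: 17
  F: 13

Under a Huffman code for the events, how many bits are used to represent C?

4

Repeatedly merge the two smallest:
C(2) + A(10) → 12
D(11) + 12 → 23
F(13) + E(17) → 30
B(20) + 23 → 43
30 + 43 → 73
C's leaf is at depth 4, giving a 4-bit codeword.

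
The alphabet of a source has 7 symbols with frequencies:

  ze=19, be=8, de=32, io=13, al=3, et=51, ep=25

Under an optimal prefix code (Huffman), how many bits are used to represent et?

2

Build the tree from the bottom:
merge al(3) and be(8): 11
merge 11 and io(13): 24
merge ze(19) and 24: 43
merge ep(25) and de(32): 57
merge 43 and et(51): 94
merge 57 and 94: 151
et sits 2 levels below the root, so its codeword is 2 bits.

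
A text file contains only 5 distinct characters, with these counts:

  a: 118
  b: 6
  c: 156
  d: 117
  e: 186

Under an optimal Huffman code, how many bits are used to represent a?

2

Huffman merges, smallest pair first:
merge b(6) and d(117): 123
merge a(118) and 123: 241
merge c(156) and e(186): 342
merge 241 and 342: 583
a's leaf is at depth 2, giving a 2-bit codeword.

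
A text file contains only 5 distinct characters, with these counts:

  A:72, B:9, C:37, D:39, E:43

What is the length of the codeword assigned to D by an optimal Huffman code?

2

Build the tree from the bottom:
merge B(9) and C(37): 46
merge D(39) and E(43): 82
merge 46 and A(72): 118
merge 82 and 118: 200
D's leaf is at depth 2, giving a 2-bit codeword.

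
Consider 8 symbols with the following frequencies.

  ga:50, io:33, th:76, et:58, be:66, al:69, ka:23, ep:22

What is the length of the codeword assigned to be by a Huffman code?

3

Huffman merges, smallest pair first:
merge ep(22) and ka(23): 45
merge io(33) and 45: 78
merge ga(50) and et(58): 108
merge be(66) and al(69): 135
merge th(76) and 78: 154
merge 108 and 135: 243
merge 154 and 243: 397
be's leaf is at depth 3, giving a 3-bit codeword.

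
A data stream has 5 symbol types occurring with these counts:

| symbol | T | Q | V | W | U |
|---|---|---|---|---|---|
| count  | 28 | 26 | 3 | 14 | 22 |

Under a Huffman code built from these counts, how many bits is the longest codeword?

3

Merge the two lowest-weight nodes at each step:
merge V(3) and W(14): 17
merge 17 and U(22): 39
merge Q(26) and T(28): 54
merge 39 and 54: 93
The rarest symbols sit at the bottom; the longest codeword is 3 bits.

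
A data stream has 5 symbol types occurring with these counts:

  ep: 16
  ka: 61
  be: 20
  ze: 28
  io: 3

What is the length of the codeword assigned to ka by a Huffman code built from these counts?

1

Build the tree from the bottom:
merge io(3) and ep(16): 19
merge 19 and be(20): 39
merge ze(28) and 39: 67
merge ka(61) and 67: 128
ka is a child of the root — depth 1, so its codeword is a single bit.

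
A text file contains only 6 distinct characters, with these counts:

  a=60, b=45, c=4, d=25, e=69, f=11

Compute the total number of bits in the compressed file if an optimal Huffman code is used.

483

Greedily combine the two least-frequent nodes:
c(4) + f(11) → 15
15 + d(25) → 40
40 + b(45) → 85
a(60) + e(69) → 129
85 + 129 → 214
Each symbol's bit-cost is frequency × depth; summing gives 483 bits (equivalently 15 + 40 + 85 + 129 + 214).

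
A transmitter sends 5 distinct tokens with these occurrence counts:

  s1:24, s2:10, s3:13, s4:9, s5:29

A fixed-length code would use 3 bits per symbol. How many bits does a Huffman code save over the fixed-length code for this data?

66

Fixed-length: 3 bits × 85 symbols = 255 bits.
Huffman merges:
combine s4(9), s2(10) → 19
combine s3(13), 19 → 32
combine s1(24), s5(29) → 53
combine 32, 53 → 85
Huffman total = 19 + 32 + 53 + 85 = 189 bits.
Saving = 255 − 189 = 66 bits.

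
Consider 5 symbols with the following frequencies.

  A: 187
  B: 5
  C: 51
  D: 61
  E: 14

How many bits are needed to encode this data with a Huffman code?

538

Merge the two smallest weights repeatedly:
combine B(5), E(14) → 19
combine 19, C(51) → 70
combine D(61), 70 → 131
combine 131, A(187) → 318
Each symbol's bit-cost is frequency × depth; summing gives 538 bits (equivalently 19 + 70 + 131 + 318).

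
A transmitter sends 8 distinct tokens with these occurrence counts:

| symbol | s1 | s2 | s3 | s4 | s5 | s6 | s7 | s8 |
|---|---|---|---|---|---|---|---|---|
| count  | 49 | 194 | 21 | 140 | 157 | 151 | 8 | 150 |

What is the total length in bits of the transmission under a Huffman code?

Merge the two smallest weights repeatedly:
s7(8) + s3(21) → 29
29 + s1(49) → 78
78 + s4(140) → 218
s8(150) + s6(151) → 301
s5(157) + s2(194) → 351
218 + 301 → 519
351 + 519 → 870
Each symbol's bit-cost is frequency × depth; summing gives 2366 bits (equivalently 29 + 78 + 218 + 301 + 351 + 519 + 870).

2366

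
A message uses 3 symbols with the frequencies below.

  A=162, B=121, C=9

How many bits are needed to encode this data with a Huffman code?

422

Build the Huffman tree bottom-up:
merge C(9) and B(121): 130
merge 130 and A(162): 292
The encoded length is the sum of every internal node's weight: 130 + 292 = 422 bits.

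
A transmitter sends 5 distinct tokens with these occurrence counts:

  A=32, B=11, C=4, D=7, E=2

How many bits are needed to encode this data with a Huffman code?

Build the Huffman tree bottom-up:
merge E(2) and C(4): 6
merge 6 and D(7): 13
merge B(11) and 13: 24
merge 24 and A(32): 56
The encoded length is the sum of every internal node's weight: 6 + 13 + 24 + 56 = 99 bits.

99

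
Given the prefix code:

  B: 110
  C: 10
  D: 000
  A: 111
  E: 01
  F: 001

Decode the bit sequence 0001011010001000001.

Read left to right; each codeword is recognised as soon as it completes (prefix code):
  000→D | 10→C | 110→B | 10→C | 001→F | 000→D | 001→F
Decoded message: DCBCFDF

DCBCFDF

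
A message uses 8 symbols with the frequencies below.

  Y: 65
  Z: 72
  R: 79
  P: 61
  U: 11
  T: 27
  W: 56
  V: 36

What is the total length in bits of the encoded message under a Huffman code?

1180

Greedily combine the two least-frequent nodes:
combine U(11), T(27) → 38
combine V(36), 38 → 74
combine W(56), P(61) → 117
combine Y(65), Z(72) → 137
combine 74, R(79) → 153
combine 117, 137 → 254
combine 153, 254 → 407
The encoded length is the sum of every internal node's weight: 38 + 74 + 117 + 137 + 153 + 254 + 407 = 1180 bits.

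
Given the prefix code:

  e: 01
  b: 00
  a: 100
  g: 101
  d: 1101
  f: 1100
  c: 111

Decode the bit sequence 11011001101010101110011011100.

dadeeefdf

Read left to right; each codeword is recognised as soon as it completes (prefix code):
  1101→d | 100→a | 1101→d | 01→e | 01→e | 01→e | 1100→f | 1101→d | 1100→f
Decoded message: dadeeefdf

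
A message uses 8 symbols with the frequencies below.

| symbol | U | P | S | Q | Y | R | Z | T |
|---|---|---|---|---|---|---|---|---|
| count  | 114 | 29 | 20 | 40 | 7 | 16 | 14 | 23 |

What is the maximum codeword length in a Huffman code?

Merge the two lowest-weight nodes at each step:
merge Y(7) and Z(14): 21
merge R(16) and S(20): 36
merge 21 and T(23): 44
merge P(29) and 36: 65
merge Q(40) and 44: 84
merge 65 and 84: 149
merge U(114) and 149: 263
Maximum depth reached is 5.

5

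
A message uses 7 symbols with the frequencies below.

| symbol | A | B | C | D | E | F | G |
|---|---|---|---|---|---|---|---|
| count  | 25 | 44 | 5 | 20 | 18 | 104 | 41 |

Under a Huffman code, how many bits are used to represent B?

Huffman merges, smallest pair first:
combine C(5), E(18) → 23
combine D(20), 23 → 43
combine A(25), G(41) → 66
combine 43, B(44) → 87
combine 66, 87 → 153
combine F(104), 153 → 257
B sits 3 levels below the root, so its codeword is 3 bits.

3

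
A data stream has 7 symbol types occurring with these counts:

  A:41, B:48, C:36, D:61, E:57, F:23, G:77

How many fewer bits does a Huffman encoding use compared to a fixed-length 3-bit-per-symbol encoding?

79

Fixed-length: 3 bits × 343 symbols = 1029 bits.
Huffman merges:
combine F(23), C(36) → 59
combine A(41), B(48) → 89
combine E(57), 59 → 116
combine D(61), G(77) → 138
combine 89, 116 → 205
combine 138, 205 → 343
Huffman total = 59 + 89 + 116 + 138 + 205 + 343 = 950 bits.
Saving = 1029 − 950 = 79 bits.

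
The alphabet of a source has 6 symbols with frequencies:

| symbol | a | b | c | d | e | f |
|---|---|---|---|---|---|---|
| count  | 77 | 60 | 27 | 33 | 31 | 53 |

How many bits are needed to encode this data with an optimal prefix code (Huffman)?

Merge the two smallest weights repeatedly:
merge c(27) and e(31): 58
merge d(33) and f(53): 86
merge 58 and b(60): 118
merge a(77) and 86: 163
merge 118 and 163: 281
Each symbol's bit-cost is frequency × depth; summing gives 706 bits (equivalently 58 + 86 + 118 + 163 + 281).

706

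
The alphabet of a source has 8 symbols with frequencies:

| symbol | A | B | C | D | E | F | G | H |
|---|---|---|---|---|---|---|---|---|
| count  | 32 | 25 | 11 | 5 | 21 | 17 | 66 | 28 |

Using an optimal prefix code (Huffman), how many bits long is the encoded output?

565

Merge the two smallest weights repeatedly:
merge D(5) and C(11): 16
merge 16 and F(17): 33
merge E(21) and B(25): 46
merge H(28) and A(32): 60
merge 33 and 46: 79
merge 60 and G(66): 126
merge 79 and 126: 205
Total encoded bits = sum of merged weights = 16 + 33 + 46 + 60 + 79 + 126 + 205 = 565.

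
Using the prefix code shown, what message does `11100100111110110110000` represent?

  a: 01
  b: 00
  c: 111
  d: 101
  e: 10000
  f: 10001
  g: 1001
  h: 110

cbgcdde

Read left to right; each codeword is recognised as soon as it completes (prefix code):
  111→c | 00→b | 1001→g | 111→c | 101→d | 101→d | 10000→e
Decoded message: cbgcdde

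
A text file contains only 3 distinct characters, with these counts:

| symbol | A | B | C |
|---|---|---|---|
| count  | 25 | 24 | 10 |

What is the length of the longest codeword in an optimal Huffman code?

2

Merge the two lowest-weight nodes at each step:
C(10) + B(24) → 34
A(25) + 34 → 59
The rarest symbols sit at the bottom; the longest codeword is 2 bits.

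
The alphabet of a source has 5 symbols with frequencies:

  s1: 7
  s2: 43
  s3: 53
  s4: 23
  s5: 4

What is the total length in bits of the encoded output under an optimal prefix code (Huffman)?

Build the Huffman tree bottom-up:
combine s5(4), s1(7) → 11
combine 11, s4(23) → 34
combine 34, s2(43) → 77
combine s3(53), 77 → 130
Total encoded bits = sum of merged weights = 11 + 34 + 77 + 130 = 252.

252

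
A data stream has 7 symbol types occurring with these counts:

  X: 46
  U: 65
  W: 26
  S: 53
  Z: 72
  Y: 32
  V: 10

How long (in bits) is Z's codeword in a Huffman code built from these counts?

2

Build the tree from the bottom:
V(10) + W(26) → 36
Y(32) + 36 → 68
X(46) + S(53) → 99
U(65) + 68 → 133
Z(72) + 99 → 171
133 + 171 → 304
Z's leaf is at depth 2, giving a 2-bit codeword.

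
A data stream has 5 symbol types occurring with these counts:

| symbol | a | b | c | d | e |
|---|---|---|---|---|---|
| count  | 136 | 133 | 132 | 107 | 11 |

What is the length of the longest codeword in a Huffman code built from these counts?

3

Merge the two lowest-weight nodes at each step:
combine e(11), d(107) → 118
combine 118, c(132) → 250
combine b(133), a(136) → 269
combine 250, 269 → 519
Maximum depth reached is 3.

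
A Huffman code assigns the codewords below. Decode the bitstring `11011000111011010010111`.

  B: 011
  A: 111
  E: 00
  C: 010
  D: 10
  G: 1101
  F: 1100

Read left to right; each codeword is recognised as soon as it completes (prefix code):
  1101→G | 10→D | 00→E | 111→A | 011→B | 010→C | 010→C | 111→A
Decoded message: GDEABCCA

GDEABCCA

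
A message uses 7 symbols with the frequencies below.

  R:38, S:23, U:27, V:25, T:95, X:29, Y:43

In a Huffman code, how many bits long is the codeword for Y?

Huffman merges, smallest pair first:
merge S(23) and V(25): 48
merge U(27) and X(29): 56
merge R(38) and Y(43): 81
merge 48 and 56: 104
merge 81 and T(95): 176
merge 104 and 176: 280
Y's leaf is at depth 3, giving a 3-bit codeword.

3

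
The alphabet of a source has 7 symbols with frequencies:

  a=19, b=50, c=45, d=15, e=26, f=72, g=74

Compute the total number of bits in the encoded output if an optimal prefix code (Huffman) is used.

791

Merge the two smallest weights repeatedly:
d(15) + a(19) → 34
e(26) + 34 → 60
c(45) + b(50) → 95
60 + f(72) → 132
g(74) + 95 → 169
132 + 169 → 301
Total encoded bits = sum of merged weights = 34 + 60 + 95 + 132 + 169 + 301 = 791.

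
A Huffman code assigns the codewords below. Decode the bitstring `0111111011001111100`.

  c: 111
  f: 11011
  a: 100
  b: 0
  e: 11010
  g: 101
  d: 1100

Read left to right; each codeword is recognised as soon as it completes (prefix code):
  0→b | 111→c | 111→c | 0→b | 1100→d | 111→c | 1100→d
Decoded message: bccbdcd

bccbdcd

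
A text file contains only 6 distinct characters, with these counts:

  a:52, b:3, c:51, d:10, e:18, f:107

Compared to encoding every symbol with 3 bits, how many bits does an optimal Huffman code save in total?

222

Fixed-length: 3 bits × 241 symbols = 723 bits.
Huffman merges:
combine b(3), d(10) → 13
combine 13, e(18) → 31
combine 31, c(51) → 82
combine a(52), 82 → 134
combine f(107), 134 → 241
Huffman total = 13 + 31 + 82 + 134 + 241 = 501 bits.
Saving = 723 − 501 = 222 bits.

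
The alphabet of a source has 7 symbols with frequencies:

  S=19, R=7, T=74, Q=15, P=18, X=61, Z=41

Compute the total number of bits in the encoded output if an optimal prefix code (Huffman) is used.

Build the Huffman tree bottom-up:
combine R(7), Q(15) → 22
combine P(18), S(19) → 37
combine 22, 37 → 59
combine Z(41), 59 → 100
combine X(61), T(74) → 135
combine 100, 135 → 235
Each symbol's bit-cost is frequency × depth; summing gives 588 bits (equivalently 22 + 37 + 59 + 100 + 135 + 235).

588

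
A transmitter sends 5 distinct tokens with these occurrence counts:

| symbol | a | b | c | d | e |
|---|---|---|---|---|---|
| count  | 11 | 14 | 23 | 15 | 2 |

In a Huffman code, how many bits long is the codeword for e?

3

Build the tree from the bottom:
e(2) + a(11) → 13
13 + b(14) → 27
d(15) + c(23) → 38
27 + 38 → 65
e sits 3 levels below the root, so its codeword is 3 bits.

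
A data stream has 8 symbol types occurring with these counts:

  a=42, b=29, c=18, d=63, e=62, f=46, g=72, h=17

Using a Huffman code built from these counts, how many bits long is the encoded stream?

Greedily combine the two least-frequent nodes:
merge h(17) and c(18): 35
merge b(29) and 35: 64
merge a(42) and f(46): 88
merge e(62) and d(63): 125
merge 64 and g(72): 136
merge 88 and 125: 213
merge 136 and 213: 349
The encoded length is the sum of every internal node's weight: 35 + 64 + 88 + 125 + 136 + 213 + 349 = 1010 bits.

1010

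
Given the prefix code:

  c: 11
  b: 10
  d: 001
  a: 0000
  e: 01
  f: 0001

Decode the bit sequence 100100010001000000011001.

beffafbe

Read left to right; each codeword is recognised as soon as it completes (prefix code):
  10→b | 01→e | 0001→f | 0001→f | 0000→a | 0001→f | 10→b | 01→e
Decoded message: beffafbe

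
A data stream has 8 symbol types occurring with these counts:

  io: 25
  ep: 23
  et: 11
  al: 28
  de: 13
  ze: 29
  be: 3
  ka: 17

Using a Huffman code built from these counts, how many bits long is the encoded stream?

Build the Huffman tree bottom-up:
combine be(3), et(11) → 14
combine de(13), 14 → 27
combine ka(17), ep(23) → 40
combine io(25), 27 → 52
combine al(28), ze(29) → 57
combine 40, 52 → 92
combine 57, 92 → 149
Each symbol's bit-cost is frequency × depth; summing gives 431 bits (equivalently 14 + 27 + 40 + 52 + 57 + 92 + 149).

431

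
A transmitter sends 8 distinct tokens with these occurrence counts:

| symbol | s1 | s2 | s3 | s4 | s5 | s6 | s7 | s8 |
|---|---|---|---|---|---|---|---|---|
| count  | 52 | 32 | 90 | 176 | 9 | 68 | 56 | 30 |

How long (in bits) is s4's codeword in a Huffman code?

2

Huffman merges, smallest pair first:
s5(9) + s8(30) → 39
s2(32) + 39 → 71
s1(52) + s7(56) → 108
s6(68) + 71 → 139
s3(90) + 108 → 198
139 + s4(176) → 315
198 + 315 → 513
The subtree containing s4 is merged 2 times, so code length = 2.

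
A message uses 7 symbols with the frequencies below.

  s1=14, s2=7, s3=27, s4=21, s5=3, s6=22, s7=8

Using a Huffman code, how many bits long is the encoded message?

Merge the two smallest weights repeatedly:
combine s5(3), s2(7) → 10
combine s7(8), 10 → 18
combine s1(14), 18 → 32
combine s4(21), s6(22) → 43
combine s3(27), 32 → 59
combine 43, 59 → 102
The encoded length is the sum of every internal node's weight: 10 + 18 + 32 + 43 + 59 + 102 = 264 bits.

264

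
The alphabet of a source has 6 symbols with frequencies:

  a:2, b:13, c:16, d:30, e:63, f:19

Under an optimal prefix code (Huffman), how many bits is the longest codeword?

4

Merge the two lowest-weight nodes at each step:
a(2) + b(13) → 15
15 + c(16) → 31
f(19) + d(30) → 49
31 + 49 → 80
e(63) + 80 → 143
Maximum depth reached is 4.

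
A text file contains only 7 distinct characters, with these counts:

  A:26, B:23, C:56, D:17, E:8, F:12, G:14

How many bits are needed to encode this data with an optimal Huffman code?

Greedily combine the two least-frequent nodes:
merge E(8) and F(12): 20
merge G(14) and D(17): 31
merge 20 and B(23): 43
merge A(26) and 31: 57
merge 43 and C(56): 99
merge 57 and 99: 156
Total encoded bits = sum of merged weights = 20 + 31 + 43 + 57 + 99 + 156 = 406.

406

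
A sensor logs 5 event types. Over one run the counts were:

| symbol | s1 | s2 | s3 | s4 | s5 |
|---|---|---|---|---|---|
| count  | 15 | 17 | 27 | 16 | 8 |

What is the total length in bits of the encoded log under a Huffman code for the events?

189

Greedily combine the two least-frequent nodes:
s5(8) + s1(15) → 23
s4(16) + s2(17) → 33
23 + s3(27) → 50
33 + 50 → 83
The encoded length is the sum of every internal node's weight: 23 + 33 + 50 + 83 = 189 bits.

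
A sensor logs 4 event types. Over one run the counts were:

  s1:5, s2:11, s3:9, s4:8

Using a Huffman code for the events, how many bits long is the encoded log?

66

Greedily combine the two least-frequent nodes:
s1(5) + s4(8) → 13
s3(9) + s2(11) → 20
13 + 20 → 33
Each symbol's bit-cost is frequency × depth; summing gives 66 bits (equivalently 13 + 20 + 33).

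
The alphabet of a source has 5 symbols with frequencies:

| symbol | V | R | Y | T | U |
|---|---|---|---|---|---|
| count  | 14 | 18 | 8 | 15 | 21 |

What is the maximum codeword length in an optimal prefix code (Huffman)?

3

Merge the two lowest-weight nodes at each step:
Y(8) + V(14) → 22
T(15) + R(18) → 33
U(21) + 22 → 43
33 + 43 → 76
Maximum depth reached is 3.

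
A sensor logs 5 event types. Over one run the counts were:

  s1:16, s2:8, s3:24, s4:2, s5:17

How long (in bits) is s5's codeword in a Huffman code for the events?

Build the tree from the bottom:
merge s4(2) and s2(8): 10
merge 10 and s1(16): 26
merge s5(17) and s3(24): 41
merge 26 and 41: 67
s5 sits 2 levels below the root, so its codeword is 2 bits.

2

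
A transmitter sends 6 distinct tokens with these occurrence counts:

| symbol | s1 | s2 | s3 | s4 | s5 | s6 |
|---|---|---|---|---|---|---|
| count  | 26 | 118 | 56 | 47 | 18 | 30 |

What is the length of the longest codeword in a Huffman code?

4

Merge the two lowest-weight nodes at each step:
combine s5(18), s1(26) → 44
combine s6(30), 44 → 74
combine s4(47), s3(56) → 103
combine 74, 103 → 177
combine s2(118), 177 → 295
Maximum depth reached is 4.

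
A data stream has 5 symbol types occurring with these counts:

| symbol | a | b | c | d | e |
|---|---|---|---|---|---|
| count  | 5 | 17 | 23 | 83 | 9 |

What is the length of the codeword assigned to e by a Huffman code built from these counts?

4

Huffman merges, smallest pair first:
a(5) + e(9) → 14
14 + b(17) → 31
c(23) + 31 → 54
54 + d(83) → 137
e's leaf is at depth 4, giving a 4-bit codeword.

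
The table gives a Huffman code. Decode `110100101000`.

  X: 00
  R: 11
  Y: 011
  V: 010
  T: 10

Read left to right; each codeword is recognised as soon as it completes (prefix code):
  11→R | 010→V | 010→V | 10→T | 00→X
Decoded message: RVVTX

RVVTX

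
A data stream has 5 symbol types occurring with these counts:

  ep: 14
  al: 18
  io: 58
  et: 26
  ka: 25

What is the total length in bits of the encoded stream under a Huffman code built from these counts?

307

Build the Huffman tree bottom-up:
merge ep(14) and al(18): 32
merge ka(25) and et(26): 51
merge 32 and 51: 83
merge io(58) and 83: 141
Total encoded bits = sum of merged weights = 32 + 51 + 83 + 141 = 307.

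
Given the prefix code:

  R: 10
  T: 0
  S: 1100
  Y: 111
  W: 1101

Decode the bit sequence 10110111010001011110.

RWWTTTRYR

Read left to right; each codeword is recognised as soon as it completes (prefix code):
  10→R | 1101→W | 1101→W | 0→T | 0→T | 0→T | 10→R | 111→Y | 10→R
Decoded message: RWWTTTRYR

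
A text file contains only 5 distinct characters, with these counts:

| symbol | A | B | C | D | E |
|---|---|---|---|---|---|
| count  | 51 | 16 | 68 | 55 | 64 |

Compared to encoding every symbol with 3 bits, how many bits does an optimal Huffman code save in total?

Fixed-length: 3 bits × 254 symbols = 762 bits.
Huffman merges:
merge B(16) and A(51): 67
merge D(55) and E(64): 119
merge 67 and C(68): 135
merge 119 and 135: 254
Huffman total = 67 + 119 + 135 + 254 = 575 bits.
Saving = 762 − 575 = 187 bits.

187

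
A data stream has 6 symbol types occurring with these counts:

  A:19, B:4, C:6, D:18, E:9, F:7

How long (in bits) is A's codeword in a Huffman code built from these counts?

2

Build the tree from the bottom:
B(4) + C(6) → 10
F(7) + E(9) → 16
10 + 16 → 26
D(18) + A(19) → 37
26 + 37 → 63
A sits 2 levels below the root, so its codeword is 2 bits.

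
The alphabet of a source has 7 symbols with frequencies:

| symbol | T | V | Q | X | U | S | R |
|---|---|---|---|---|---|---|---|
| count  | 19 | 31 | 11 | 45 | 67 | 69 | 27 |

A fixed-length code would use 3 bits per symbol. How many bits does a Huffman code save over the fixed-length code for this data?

106

Fixed-length: 3 bits × 269 symbols = 807 bits.
Huffman merges:
combine Q(11), T(19) → 30
combine R(27), 30 → 57
combine V(31), X(45) → 76
combine 57, U(67) → 124
combine S(69), 76 → 145
combine 124, 145 → 269
Huffman total = 30 + 57 + 76 + 124 + 145 + 269 = 701 bits.
Saving = 807 − 701 = 106 bits.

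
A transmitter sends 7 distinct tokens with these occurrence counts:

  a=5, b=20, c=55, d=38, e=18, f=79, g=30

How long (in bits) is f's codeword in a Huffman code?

2

Build the tree from the bottom:
combine a(5), e(18) → 23
combine b(20), 23 → 43
combine g(30), d(38) → 68
combine 43, c(55) → 98
combine 68, f(79) → 147
combine 98, 147 → 245
f's leaf is at depth 2, giving a 2-bit codeword.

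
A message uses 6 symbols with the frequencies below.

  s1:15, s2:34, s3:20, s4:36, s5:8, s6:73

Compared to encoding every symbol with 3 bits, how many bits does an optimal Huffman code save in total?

123

Fixed-length: 3 bits × 186 symbols = 558 bits.
Huffman merges:
combine s5(8), s1(15) → 23
combine s3(20), 23 → 43
combine s2(34), s4(36) → 70
combine 43, 70 → 113
combine s6(73), 113 → 186
Huffman total = 23 + 43 + 70 + 113 + 186 = 435 bits.
Saving = 558 − 435 = 123 bits.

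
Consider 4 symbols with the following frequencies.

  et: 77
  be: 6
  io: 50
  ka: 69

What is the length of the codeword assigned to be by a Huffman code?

Build the tree from the bottom:
merge be(6) and io(50): 56
merge 56 and ka(69): 125
merge et(77) and 125: 202
be sits 3 levels below the root, so its codeword is 3 bits.

3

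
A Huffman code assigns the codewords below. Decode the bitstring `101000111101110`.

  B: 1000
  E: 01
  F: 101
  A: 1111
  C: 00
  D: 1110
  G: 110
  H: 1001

Read left to right; each codeword is recognised as soon as it completes (prefix code):
  101→F | 00→C | 01→E | 1110→D | 1110→D
Decoded message: FCEDD

FCEDD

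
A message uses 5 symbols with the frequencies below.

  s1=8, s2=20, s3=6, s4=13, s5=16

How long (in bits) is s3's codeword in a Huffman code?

3

Repeatedly merge the two smallest:
combine s3(6), s1(8) → 14
combine s4(13), 14 → 27
combine s5(16), s2(20) → 36
combine 27, 36 → 63
The subtree containing s3 is merged 3 times, so code length = 3.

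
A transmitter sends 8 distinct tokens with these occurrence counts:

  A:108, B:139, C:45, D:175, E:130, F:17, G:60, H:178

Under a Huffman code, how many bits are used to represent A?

Build the tree from the bottom:
combine F(17), C(45) → 62
combine G(60), 62 → 122
combine A(108), 122 → 230
combine E(130), B(139) → 269
combine D(175), H(178) → 353
combine 230, 269 → 499
combine 353, 499 → 852
A sits 3 levels below the root, so its codeword is 3 bits.

3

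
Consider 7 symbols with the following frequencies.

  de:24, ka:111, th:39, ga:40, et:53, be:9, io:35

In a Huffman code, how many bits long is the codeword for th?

Repeatedly merge the two smallest:
combine be(9), de(24) → 33
combine 33, io(35) → 68
combine th(39), ga(40) → 79
combine et(53), 68 → 121
combine 79, ka(111) → 190
combine 121, 190 → 311
th's leaf is at depth 3, giving a 3-bit codeword.

3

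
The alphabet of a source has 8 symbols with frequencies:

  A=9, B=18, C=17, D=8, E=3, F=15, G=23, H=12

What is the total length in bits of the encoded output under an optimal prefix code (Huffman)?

303

Build the Huffman tree bottom-up:
merge E(3) and D(8): 11
merge A(9) and 11: 20
merge H(12) and F(15): 27
merge C(17) and B(18): 35
merge 20 and G(23): 43
merge 27 and 35: 62
merge 43 and 62: 105
The encoded length is the sum of every internal node's weight: 11 + 20 + 27 + 35 + 43 + 62 + 105 = 303 bits.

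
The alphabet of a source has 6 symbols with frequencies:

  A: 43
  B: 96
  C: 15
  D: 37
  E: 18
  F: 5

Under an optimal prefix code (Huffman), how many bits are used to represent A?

2

Repeatedly merge the two smallest:
merge F(5) and C(15): 20
merge E(18) and 20: 38
merge D(37) and 38: 75
merge A(43) and 75: 118
merge B(96) and 118: 214
A's leaf is at depth 2, giving a 2-bit codeword.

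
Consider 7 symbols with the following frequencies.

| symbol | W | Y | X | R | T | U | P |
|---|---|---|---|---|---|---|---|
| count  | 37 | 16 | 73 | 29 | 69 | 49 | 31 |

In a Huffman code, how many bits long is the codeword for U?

3

Huffman merges, smallest pair first:
combine Y(16), R(29) → 45
combine P(31), W(37) → 68
combine 45, U(49) → 94
combine 68, T(69) → 137
combine X(73), 94 → 167
combine 137, 167 → 304
U sits 3 levels below the root, so its codeword is 3 bits.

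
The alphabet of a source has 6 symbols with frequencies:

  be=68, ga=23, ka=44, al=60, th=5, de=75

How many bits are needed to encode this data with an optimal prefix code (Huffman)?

Merge the two smallest weights repeatedly:
merge th(5) and ga(23): 28
merge 28 and ka(44): 72
merge al(60) and be(68): 128
merge 72 and de(75): 147
merge 128 and 147: 275
Total encoded bits = sum of merged weights = 28 + 72 + 128 + 147 + 275 = 650.

650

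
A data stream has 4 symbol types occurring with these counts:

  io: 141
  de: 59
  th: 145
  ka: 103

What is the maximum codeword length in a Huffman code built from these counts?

Merge the two lowest-weight nodes at each step:
de(59) + ka(103) → 162
io(141) + th(145) → 286
162 + 286 → 448
The first pair merged (de, ka) ends up deepest, at depth 2.

2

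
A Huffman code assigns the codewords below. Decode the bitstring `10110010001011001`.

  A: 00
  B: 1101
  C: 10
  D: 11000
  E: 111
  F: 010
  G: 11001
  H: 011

CGAFG

Read left to right; each codeword is recognised as soon as it completes (prefix code):
  10→C | 11001→G | 00→A | 010→F | 11001→G
Decoded message: CGAFG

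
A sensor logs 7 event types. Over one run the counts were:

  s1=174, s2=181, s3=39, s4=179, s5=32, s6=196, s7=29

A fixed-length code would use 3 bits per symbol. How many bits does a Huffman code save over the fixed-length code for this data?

395

Fixed-length: 3 bits × 830 symbols = 2490 bits.
Huffman merges:
merge s7(29) and s5(32): 61
merge s3(39) and 61: 100
merge 100 and s1(174): 274
merge s4(179) and s2(181): 360
merge s6(196) and 274: 470
merge 360 and 470: 830
Huffman total = 61 + 100 + 274 + 360 + 470 + 830 = 2095 bits.
Saving = 2490 − 2095 = 395 bits.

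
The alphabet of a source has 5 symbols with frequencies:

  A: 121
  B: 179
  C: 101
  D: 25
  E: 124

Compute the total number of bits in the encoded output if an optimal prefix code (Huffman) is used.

1226

Greedily combine the two least-frequent nodes:
D(25) + C(101) → 126
A(121) + E(124) → 245
126 + B(179) → 305
245 + 305 → 550
The encoded length is the sum of every internal node's weight: 126 + 245 + 305 + 550 = 1226 bits.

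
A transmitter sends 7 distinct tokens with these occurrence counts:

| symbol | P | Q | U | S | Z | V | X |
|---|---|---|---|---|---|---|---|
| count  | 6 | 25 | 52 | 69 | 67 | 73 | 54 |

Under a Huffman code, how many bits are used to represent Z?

Huffman merges, smallest pair first:
P(6) + Q(25) → 31
31 + U(52) → 83
X(54) + Z(67) → 121
S(69) + V(73) → 142
83 + 121 → 204
142 + 204 → 346
Z sits 3 levels below the root, so its codeword is 3 bits.

3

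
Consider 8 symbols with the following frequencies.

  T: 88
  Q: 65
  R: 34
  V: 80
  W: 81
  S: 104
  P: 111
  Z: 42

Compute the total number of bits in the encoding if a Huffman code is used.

Merge the two smallest weights repeatedly:
R(34) + Z(42) → 76
Q(65) + 76 → 141
V(80) + W(81) → 161
T(88) + S(104) → 192
P(111) + 141 → 252
161 + 192 → 353
252 + 353 → 605
The encoded length is the sum of every internal node's weight: 76 + 141 + 161 + 192 + 252 + 353 + 605 = 1780 bits.

1780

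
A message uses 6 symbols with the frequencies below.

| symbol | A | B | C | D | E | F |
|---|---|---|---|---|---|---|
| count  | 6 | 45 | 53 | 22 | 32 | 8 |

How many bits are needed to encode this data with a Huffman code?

382

Merge the two smallest weights repeatedly:
merge A(6) and F(8): 14
merge 14 and D(22): 36
merge E(32) and 36: 68
merge B(45) and C(53): 98
merge 68 and 98: 166
The encoded length is the sum of every internal node's weight: 14 + 36 + 68 + 98 + 166 = 382 bits.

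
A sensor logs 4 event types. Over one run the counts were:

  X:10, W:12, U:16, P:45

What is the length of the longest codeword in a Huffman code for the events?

3

Merge the two lowest-weight nodes at each step:
combine X(10), W(12) → 22
combine U(16), 22 → 38
combine 38, P(45) → 83
The rarest symbols sit at the bottom; the longest codeword is 3 bits.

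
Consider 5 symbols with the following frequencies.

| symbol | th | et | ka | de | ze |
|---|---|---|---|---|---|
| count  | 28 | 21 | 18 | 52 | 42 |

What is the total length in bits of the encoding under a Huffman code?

361

Greedily combine the two least-frequent nodes:
merge ka(18) and et(21): 39
merge th(28) and 39: 67
merge ze(42) and de(52): 94
merge 67 and 94: 161
Each symbol's bit-cost is frequency × depth; summing gives 361 bits (equivalently 39 + 67 + 94 + 161).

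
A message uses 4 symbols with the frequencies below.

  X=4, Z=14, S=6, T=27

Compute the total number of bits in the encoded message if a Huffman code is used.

85

Merge the two smallest weights repeatedly:
X(4) + S(6) → 10
10 + Z(14) → 24
24 + T(27) → 51
The encoded length is the sum of every internal node's weight: 10 + 24 + 51 = 85 bits.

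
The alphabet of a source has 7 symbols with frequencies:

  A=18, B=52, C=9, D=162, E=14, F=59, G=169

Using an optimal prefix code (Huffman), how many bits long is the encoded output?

Build the Huffman tree bottom-up:
merge C(9) and E(14): 23
merge A(18) and 23: 41
merge 41 and B(52): 93
merge F(59) and 93: 152
merge 152 and D(162): 314
merge G(169) and 314: 483
Total encoded bits = sum of merged weights = 23 + 41 + 93 + 152 + 314 + 483 = 1106.

1106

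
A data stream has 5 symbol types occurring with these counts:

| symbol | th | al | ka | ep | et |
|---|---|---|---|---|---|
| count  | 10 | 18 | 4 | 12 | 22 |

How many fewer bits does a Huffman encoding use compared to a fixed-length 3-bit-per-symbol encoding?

52

Fixed-length: 3 bits × 66 symbols = 198 bits.
Huffman merges:
ka(4) + th(10) → 14
ep(12) + 14 → 26
al(18) + et(22) → 40
26 + 40 → 66
Huffman total = 14 + 26 + 40 + 66 = 146 bits.
Saving = 198 − 146 = 52 bits.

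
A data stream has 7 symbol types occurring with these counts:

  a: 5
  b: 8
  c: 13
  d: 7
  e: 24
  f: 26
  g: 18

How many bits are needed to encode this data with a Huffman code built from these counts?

265

Build the Huffman tree bottom-up:
combine a(5), d(7) → 12
combine b(8), 12 → 20
combine c(13), g(18) → 31
combine 20, e(24) → 44
combine f(26), 31 → 57
combine 44, 57 → 101
The encoded length is the sum of every internal node's weight: 12 + 20 + 31 + 44 + 57 + 101 = 265 bits.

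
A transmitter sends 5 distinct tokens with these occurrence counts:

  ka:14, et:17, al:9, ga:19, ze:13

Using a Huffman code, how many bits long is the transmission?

166

Merge the two smallest weights repeatedly:
combine al(9), ze(13) → 22
combine ka(14), et(17) → 31
combine ga(19), 22 → 41
combine 31, 41 → 72
Total encoded bits = sum of merged weights = 22 + 31 + 41 + 72 = 166.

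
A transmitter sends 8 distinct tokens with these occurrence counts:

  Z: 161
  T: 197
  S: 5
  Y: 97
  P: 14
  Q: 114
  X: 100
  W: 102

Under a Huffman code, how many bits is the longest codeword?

Merge the two lowest-weight nodes at each step:
combine S(5), P(14) → 19
combine 19, Y(97) → 116
combine X(100), W(102) → 202
combine Q(114), 116 → 230
combine Z(161), T(197) → 358
combine 202, 230 → 432
combine 358, 432 → 790
Maximum depth reached is 5.

5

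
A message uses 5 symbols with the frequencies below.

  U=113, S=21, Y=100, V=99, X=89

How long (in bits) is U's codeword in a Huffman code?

2

Repeatedly merge the two smallest:
merge S(21) and X(89): 110
merge V(99) and Y(100): 199
merge 110 and U(113): 223
merge 199 and 223: 422
U's leaf is at depth 2, giving a 2-bit codeword.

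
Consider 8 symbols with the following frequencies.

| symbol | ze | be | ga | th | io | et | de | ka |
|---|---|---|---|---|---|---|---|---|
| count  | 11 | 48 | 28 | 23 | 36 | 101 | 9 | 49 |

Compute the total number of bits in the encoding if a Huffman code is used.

828

Greedily combine the two least-frequent nodes:
combine de(9), ze(11) → 20
combine 20, th(23) → 43
combine ga(28), io(36) → 64
combine 43, be(48) → 91
combine ka(49), 64 → 113
combine 91, et(101) → 192
combine 113, 192 → 305
Each symbol's bit-cost is frequency × depth; summing gives 828 bits (equivalently 20 + 43 + 64 + 91 + 113 + 192 + 305).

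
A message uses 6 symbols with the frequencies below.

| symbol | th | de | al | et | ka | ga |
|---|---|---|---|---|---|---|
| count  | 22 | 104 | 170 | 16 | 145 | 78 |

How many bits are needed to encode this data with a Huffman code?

Build the Huffman tree bottom-up:
merge et(16) and th(22): 38
merge 38 and ga(78): 116
merge de(104) and 116: 220
merge ka(145) and al(170): 315
merge 220 and 315: 535
Each symbol's bit-cost is frequency × depth; summing gives 1224 bits (equivalently 38 + 116 + 220 + 315 + 535).

1224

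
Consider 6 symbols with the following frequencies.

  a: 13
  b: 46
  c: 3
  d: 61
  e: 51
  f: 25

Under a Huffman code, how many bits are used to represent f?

3

Repeatedly merge the two smallest:
merge c(3) and a(13): 16
merge 16 and f(25): 41
merge 41 and b(46): 87
merge e(51) and d(61): 112
merge 87 and 112: 199
f sits 3 levels below the root, so its codeword is 3 bits.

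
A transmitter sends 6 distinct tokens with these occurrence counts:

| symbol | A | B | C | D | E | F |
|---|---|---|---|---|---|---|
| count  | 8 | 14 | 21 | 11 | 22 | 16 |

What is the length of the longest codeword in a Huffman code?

3

Merge the two lowest-weight nodes at each step:
combine A(8), D(11) → 19
combine B(14), F(16) → 30
combine 19, C(21) → 40
combine E(22), 30 → 52
combine 40, 52 → 92
Maximum depth reached is 3.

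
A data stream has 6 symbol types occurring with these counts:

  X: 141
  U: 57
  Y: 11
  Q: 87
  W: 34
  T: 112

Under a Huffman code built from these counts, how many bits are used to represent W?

Huffman merges, smallest pair first:
Y(11) + W(34) → 45
45 + U(57) → 102
Q(87) + 102 → 189
T(112) + X(141) → 253
189 + 253 → 442
W's leaf is at depth 4, giving a 4-bit codeword.

4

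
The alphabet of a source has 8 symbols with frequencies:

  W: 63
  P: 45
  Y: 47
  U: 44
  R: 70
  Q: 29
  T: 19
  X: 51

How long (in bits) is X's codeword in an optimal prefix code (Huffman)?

Build the tree from the bottom:
combine T(19), Q(29) → 48
combine U(44), P(45) → 89
combine Y(47), 48 → 95
combine X(51), W(63) → 114
combine R(70), 89 → 159
combine 95, 114 → 209
combine 159, 209 → 368
X's leaf is at depth 3, giving a 3-bit codeword.

3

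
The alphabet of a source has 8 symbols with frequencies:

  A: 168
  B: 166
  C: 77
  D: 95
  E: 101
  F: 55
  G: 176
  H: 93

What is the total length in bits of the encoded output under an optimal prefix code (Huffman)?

2749

Merge the two smallest weights repeatedly:
combine F(55), C(77) → 132
combine H(93), D(95) → 188
combine E(101), 132 → 233
combine B(166), A(168) → 334
combine G(176), 188 → 364
combine 233, 334 → 567
combine 364, 567 → 931
The encoded length is the sum of every internal node's weight: 132 + 188 + 233 + 334 + 364 + 567 + 931 = 2749 bits.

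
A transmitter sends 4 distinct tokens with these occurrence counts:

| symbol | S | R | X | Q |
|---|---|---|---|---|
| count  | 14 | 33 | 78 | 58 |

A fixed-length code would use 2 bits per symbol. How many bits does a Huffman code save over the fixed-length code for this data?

Fixed-length: 2 bits × 183 symbols = 366 bits.
Huffman merges:
combine S(14), R(33) → 47
combine 47, Q(58) → 105
combine X(78), 105 → 183
Huffman total = 47 + 105 + 183 = 335 bits.
Saving = 366 − 335 = 31 bits.

31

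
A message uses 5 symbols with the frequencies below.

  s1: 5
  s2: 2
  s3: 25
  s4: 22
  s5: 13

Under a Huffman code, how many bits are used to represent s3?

Repeatedly merge the two smallest:
combine s2(2), s1(5) → 7
combine 7, s5(13) → 20
combine 20, s4(22) → 42
combine s3(25), 42 → 67
s3 is merged only at the final step, so code length = 1.

1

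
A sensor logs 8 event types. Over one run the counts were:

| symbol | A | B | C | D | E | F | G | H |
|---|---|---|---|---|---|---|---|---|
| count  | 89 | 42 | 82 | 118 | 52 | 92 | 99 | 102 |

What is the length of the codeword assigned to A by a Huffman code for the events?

3

Huffman merges, smallest pair first:
B(42) + E(52) → 94
C(82) + A(89) → 171
F(92) + 94 → 186
G(99) + H(102) → 201
D(118) + 171 → 289
186 + 201 → 387
289 + 387 → 676
A sits 3 levels below the root, so its codeword is 3 bits.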